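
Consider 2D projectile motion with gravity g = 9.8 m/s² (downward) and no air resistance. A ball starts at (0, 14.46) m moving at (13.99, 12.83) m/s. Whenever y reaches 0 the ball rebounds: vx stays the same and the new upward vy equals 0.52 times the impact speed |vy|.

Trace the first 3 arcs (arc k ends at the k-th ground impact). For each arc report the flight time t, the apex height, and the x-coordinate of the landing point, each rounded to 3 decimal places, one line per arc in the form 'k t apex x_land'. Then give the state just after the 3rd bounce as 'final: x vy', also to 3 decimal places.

Arc 1: start y=14.460, vy=12.830 → t=3.469, apex=22.858, x_land=48.532, impact vy=-21.167
  bounce: vy ← 0.52·21.167 = 11.007
Arc 2: start y=0.000, vy=11.007 → t=2.246, apex=6.181, x_land=79.957, impact vy=-11.007
  bounce: vy ← 0.52·11.007 = 5.723
Arc 3: start y=0.000, vy=5.723 → t=1.168, apex=1.671, x_land=96.298, impact vy=-5.723
  bounce: vy ← 0.52·5.723 = 2.976

1 3.469 22.858 48.532
2 2.246 6.181 79.957
3 1.168 1.671 96.298
final: 96.298 2.976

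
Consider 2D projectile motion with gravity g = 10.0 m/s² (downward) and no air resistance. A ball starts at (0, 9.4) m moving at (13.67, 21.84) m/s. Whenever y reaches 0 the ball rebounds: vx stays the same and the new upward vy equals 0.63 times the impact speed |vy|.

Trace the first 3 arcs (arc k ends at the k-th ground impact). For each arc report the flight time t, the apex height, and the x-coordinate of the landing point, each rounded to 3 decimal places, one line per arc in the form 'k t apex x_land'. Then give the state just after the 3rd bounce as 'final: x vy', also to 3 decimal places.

Arc 1: start y=9.400, vy=21.840 → t=4.763, apex=33.249, x_land=65.107, impact vy=-25.787
  bounce: vy ← 0.63·25.787 = 16.246
Arc 2: start y=0.000, vy=16.246 → t=3.249, apex=13.197, x_land=109.523, impact vy=-16.246
  bounce: vy ← 0.63·16.246 = 10.235
Arc 3: start y=0.000, vy=10.235 → t=2.047, apex=5.238, x_land=137.506, impact vy=-10.235
  bounce: vy ← 0.63·10.235 = 6.448

1 4.763 33.249 65.107
2 3.249 13.197 109.523
3 2.047 5.238 137.506
final: 137.506 6.448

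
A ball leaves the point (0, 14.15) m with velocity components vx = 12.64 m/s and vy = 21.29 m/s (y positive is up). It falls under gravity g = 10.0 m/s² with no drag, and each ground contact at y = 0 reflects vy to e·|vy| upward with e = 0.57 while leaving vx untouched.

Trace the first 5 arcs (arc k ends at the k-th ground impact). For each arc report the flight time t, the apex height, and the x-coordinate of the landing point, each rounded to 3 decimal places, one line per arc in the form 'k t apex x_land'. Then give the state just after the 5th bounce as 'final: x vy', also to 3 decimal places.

1 4.842 36.813 61.208
2 3.093 11.961 100.307
3 1.763 3.886 122.594
4 1.005 1.263 135.297
5 0.573 0.410 142.538
final: 142.538 1.633

Arc 1: start y=14.150, vy=21.290 → t=4.842, apex=36.813, x_land=61.208, impact vy=-27.134
  bounce: vy ← 0.57·27.134 = 15.466
Arc 2: start y=0.000, vy=15.466 → t=3.093, apex=11.961, x_land=100.307, impact vy=-15.466
  bounce: vy ← 0.57·15.466 = 8.816
Arc 3: start y=0.000, vy=8.816 → t=1.763, apex=3.886, x_land=122.594, impact vy=-8.816
  bounce: vy ← 0.57·8.816 = 5.025
Arc 4: start y=0.000, vy=5.025 → t=1.005, apex=1.263, x_land=135.297, impact vy=-5.025
  bounce: vy ← 0.57·5.025 = 2.864
Arc 5: start y=0.000, vy=2.864 → t=0.573, apex=0.410, x_land=142.538, impact vy=-2.864
  bounce: vy ← 0.57·2.864 = 1.633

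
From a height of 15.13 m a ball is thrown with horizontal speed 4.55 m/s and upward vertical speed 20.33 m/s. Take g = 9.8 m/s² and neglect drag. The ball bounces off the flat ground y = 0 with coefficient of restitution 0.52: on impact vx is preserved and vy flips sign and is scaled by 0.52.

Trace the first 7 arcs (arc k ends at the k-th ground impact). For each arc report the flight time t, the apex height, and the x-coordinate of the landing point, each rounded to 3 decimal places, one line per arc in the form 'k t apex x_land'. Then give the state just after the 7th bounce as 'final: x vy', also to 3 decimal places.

Arc 1: start y=15.130, vy=20.330 → t=4.793, apex=36.217, x_land=21.809, impact vy=-26.643
  bounce: vy ← 0.52·26.643 = 13.854
Arc 2: start y=0.000, vy=13.854 → t=2.827, apex=9.793, x_land=34.674, impact vy=-13.854
  bounce: vy ← 0.52·13.854 = 7.204
Arc 3: start y=0.000, vy=7.204 → t=1.470, apex=2.648, x_land=41.363, impact vy=-7.204
  bounce: vy ← 0.52·7.204 = 3.746
Arc 4: start y=0.000, vy=3.746 → t=0.765, apex=0.716, x_land=44.842, impact vy=-3.746
  bounce: vy ← 0.52·3.746 = 1.948
Arc 5: start y=0.000, vy=1.948 → t=0.398, apex=0.194, x_land=46.651, impact vy=-1.948
  bounce: vy ← 0.52·1.948 = 1.013
Arc 6: start y=0.000, vy=1.013 → t=0.207, apex=0.052, x_land=47.592, impact vy=-1.013
  bounce: vy ← 0.52·1.013 = 0.527
Arc 7: start y=0.000, vy=0.527 → t=0.108, apex=0.014, x_land=48.081, impact vy=-0.527
  bounce: vy ← 0.52·0.527 = 0.274

1 4.793 36.217 21.809
2 2.827 9.793 34.674
3 1.470 2.648 41.363
4 0.765 0.716 44.842
5 0.398 0.194 46.651
6 0.207 0.052 47.592
7 0.108 0.014 48.081
final: 48.081 0.274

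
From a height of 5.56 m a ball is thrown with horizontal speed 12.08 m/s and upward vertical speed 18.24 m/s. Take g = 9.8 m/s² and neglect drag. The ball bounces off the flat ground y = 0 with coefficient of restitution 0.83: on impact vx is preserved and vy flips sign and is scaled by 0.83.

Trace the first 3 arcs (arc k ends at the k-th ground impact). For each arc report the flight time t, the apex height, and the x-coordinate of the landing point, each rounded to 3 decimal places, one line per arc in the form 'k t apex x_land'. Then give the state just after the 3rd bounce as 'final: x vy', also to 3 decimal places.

1 4.006 22.534 48.389
2 3.560 15.524 91.392
3 2.955 10.694 127.085
final: 127.085 12.017

Arc 1: start y=5.560, vy=18.240 → t=4.006, apex=22.534, x_land=48.389, impact vy=-21.016
  bounce: vy ← 0.83·21.016 = 17.443
Arc 2: start y=0.000, vy=17.443 → t=3.560, apex=15.524, x_land=91.392, impact vy=-17.443
  bounce: vy ← 0.83·17.443 = 14.478
Arc 3: start y=0.000, vy=14.478 → t=2.955, apex=10.694, x_land=127.085, impact vy=-14.478
  bounce: vy ← 0.83·14.478 = 12.017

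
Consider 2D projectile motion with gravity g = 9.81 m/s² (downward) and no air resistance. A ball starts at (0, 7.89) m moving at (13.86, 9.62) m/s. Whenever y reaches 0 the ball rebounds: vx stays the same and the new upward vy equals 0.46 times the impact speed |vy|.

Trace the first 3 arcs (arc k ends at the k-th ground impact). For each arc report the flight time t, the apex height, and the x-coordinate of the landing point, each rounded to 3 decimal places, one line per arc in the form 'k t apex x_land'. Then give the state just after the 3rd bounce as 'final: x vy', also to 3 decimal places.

Arc 1: start y=7.890, vy=9.620 → t=2.584, apex=12.607, x_land=35.812, impact vy=-15.727
  bounce: vy ← 0.46·15.727 = 7.235
Arc 2: start y=0.000, vy=7.235 → t=1.475, apex=2.668, x_land=56.254, impact vy=-7.235
  bounce: vy ← 0.46·7.235 = 3.328
Arc 3: start y=0.000, vy=3.328 → t=0.678, apex=0.564, x_land=65.658, impact vy=-3.328
  bounce: vy ← 0.46·3.328 = 1.531

1 2.584 12.607 35.812
2 1.475 2.668 56.254
3 0.678 0.564 65.658
final: 65.658 1.531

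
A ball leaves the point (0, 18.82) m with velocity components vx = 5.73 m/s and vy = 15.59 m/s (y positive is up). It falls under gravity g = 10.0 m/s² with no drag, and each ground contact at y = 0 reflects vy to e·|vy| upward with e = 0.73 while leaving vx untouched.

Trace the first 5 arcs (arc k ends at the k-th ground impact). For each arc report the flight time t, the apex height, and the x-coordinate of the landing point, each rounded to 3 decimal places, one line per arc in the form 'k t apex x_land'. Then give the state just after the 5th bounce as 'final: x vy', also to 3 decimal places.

1 4.048 30.972 23.194
2 3.634 16.505 44.016
3 2.653 8.796 59.215
4 1.936 4.687 70.311
5 1.414 2.498 78.411
final: 78.411 5.160

Arc 1: start y=18.820, vy=15.590 → t=4.048, apex=30.972, x_land=23.194, impact vy=-24.889
  bounce: vy ← 0.73·24.889 = 18.169
Arc 2: start y=0.000, vy=18.169 → t=3.634, apex=16.505, x_land=44.016, impact vy=-18.169
  bounce: vy ← 0.73·18.169 = 13.263
Arc 3: start y=0.000, vy=13.263 → t=2.653, apex=8.796, x_land=59.215, impact vy=-13.263
  bounce: vy ← 0.73·13.263 = 9.682
Arc 4: start y=0.000, vy=9.682 → t=1.936, apex=4.687, x_land=70.311, impact vy=-9.682
  bounce: vy ← 0.73·9.682 = 7.068
Arc 5: start y=0.000, vy=7.068 → t=1.414, apex=2.498, x_land=78.411, impact vy=-7.068
  bounce: vy ← 0.73·7.068 = 5.160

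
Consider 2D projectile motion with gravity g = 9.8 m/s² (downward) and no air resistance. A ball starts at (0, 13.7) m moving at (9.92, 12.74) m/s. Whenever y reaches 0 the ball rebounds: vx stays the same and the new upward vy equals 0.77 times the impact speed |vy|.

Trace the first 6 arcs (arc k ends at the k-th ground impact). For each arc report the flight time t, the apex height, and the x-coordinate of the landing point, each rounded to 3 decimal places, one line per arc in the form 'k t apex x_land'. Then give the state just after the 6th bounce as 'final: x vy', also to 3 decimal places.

1 3.418 21.981 33.907
2 3.262 13.033 66.263
3 2.512 7.727 91.177
4 1.934 4.581 110.361
5 1.489 2.716 125.133
6 1.147 1.610 136.507
final: 136.507 4.326

Arc 1: start y=13.700, vy=12.740 → t=3.418, apex=21.981, x_land=33.907, impact vy=-20.756
  bounce: vy ← 0.77·20.756 = 15.982
Arc 2: start y=0.000, vy=15.982 → t=3.262, apex=13.033, x_land=66.263, impact vy=-15.982
  bounce: vy ← 0.77·15.982 = 12.306
Arc 3: start y=0.000, vy=12.306 → t=2.512, apex=7.727, x_land=91.177, impact vy=-12.306
  bounce: vy ← 0.77·12.306 = 9.476
Arc 4: start y=0.000, vy=9.476 → t=1.934, apex=4.581, x_land=110.361, impact vy=-9.476
  bounce: vy ← 0.77·9.476 = 7.297
Arc 5: start y=0.000, vy=7.297 → t=1.489, apex=2.716, x_land=125.133, impact vy=-7.297
  bounce: vy ← 0.77·7.297 = 5.618
Arc 6: start y=0.000, vy=5.618 → t=1.147, apex=1.610, x_land=136.507, impact vy=-5.618
  bounce: vy ← 0.77·5.618 = 4.326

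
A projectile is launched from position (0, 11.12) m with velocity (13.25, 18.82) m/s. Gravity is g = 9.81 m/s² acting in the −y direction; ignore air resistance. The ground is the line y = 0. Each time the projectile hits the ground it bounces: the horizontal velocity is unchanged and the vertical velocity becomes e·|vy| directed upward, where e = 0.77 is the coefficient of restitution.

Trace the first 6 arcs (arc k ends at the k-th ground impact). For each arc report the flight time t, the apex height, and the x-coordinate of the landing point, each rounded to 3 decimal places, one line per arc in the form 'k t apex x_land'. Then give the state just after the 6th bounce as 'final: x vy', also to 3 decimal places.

Arc 1: start y=11.120, vy=18.820 → t=4.357, apex=29.173, x_land=57.733, impact vy=-23.924
  bounce: vy ← 0.77·23.924 = 18.422
Arc 2: start y=0.000, vy=18.422 → t=3.756, apex=17.296, x_land=107.496, impact vy=-18.422
  bounce: vy ← 0.77·18.422 = 14.185
Arc 3: start y=0.000, vy=14.185 → t=2.892, apex=10.255, x_land=145.813, impact vy=-14.185
  bounce: vy ← 0.77·14.185 = 10.922
Arc 4: start y=0.000, vy=10.922 → t=2.227, apex=6.080, x_land=175.317, impact vy=-10.922
  bounce: vy ← 0.77·10.922 = 8.410
Arc 5: start y=0.000, vy=8.410 → t=1.715, apex=3.605, x_land=198.036, impact vy=-8.410
  bounce: vy ← 0.77·8.410 = 6.476
Arc 6: start y=0.000, vy=6.476 → t=1.320, apex=2.137, x_land=215.529, impact vy=-6.476
  bounce: vy ← 0.77·6.476 = 4.986

1 4.357 29.173 57.733
2 3.756 17.296 107.496
3 2.892 10.255 145.813
4 2.227 6.080 175.317
5 1.715 3.605 198.036
6 1.320 2.137 215.529
final: 215.529 4.986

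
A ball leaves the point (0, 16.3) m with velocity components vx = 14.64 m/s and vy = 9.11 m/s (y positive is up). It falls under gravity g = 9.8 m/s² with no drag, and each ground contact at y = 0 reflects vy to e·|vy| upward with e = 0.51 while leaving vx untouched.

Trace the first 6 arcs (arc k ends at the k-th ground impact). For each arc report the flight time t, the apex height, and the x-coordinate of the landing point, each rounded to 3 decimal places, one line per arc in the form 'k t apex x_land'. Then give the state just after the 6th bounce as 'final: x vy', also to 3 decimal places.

1 2.977 20.534 43.579
2 2.088 5.341 74.148
3 1.065 1.389 89.738
4 0.543 0.361 97.689
5 0.277 0.094 101.744
6 0.141 0.024 103.812
final: 103.812 0.353

Arc 1: start y=16.300, vy=9.110 → t=2.977, apex=20.534, x_land=43.579, impact vy=-20.062
  bounce: vy ← 0.51·20.062 = 10.231
Arc 2: start y=0.000, vy=10.231 → t=2.088, apex=5.341, x_land=74.148, impact vy=-10.231
  bounce: vy ← 0.51·10.231 = 5.218
Arc 3: start y=0.000, vy=5.218 → t=1.065, apex=1.389, x_land=89.738, impact vy=-5.218
  bounce: vy ← 0.51·5.218 = 2.661
Arc 4: start y=0.000, vy=2.661 → t=0.543, apex=0.361, x_land=97.689, impact vy=-2.661
  bounce: vy ← 0.51·2.661 = 1.357
Arc 5: start y=0.000, vy=1.357 → t=0.277, apex=0.094, x_land=101.744, impact vy=-1.357
  bounce: vy ← 0.51·1.357 = 0.692
Arc 6: start y=0.000, vy=0.692 → t=0.141, apex=0.024, x_land=103.812, impact vy=-0.692
  bounce: vy ← 0.51·0.692 = 0.353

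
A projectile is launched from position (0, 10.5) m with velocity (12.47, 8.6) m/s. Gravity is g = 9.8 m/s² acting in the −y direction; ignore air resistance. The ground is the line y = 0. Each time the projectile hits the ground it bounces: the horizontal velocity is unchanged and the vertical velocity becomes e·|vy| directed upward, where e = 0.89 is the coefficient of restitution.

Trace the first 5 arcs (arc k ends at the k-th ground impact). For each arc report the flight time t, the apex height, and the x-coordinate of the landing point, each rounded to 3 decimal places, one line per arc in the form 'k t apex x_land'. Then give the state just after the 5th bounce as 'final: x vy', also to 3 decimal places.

Arc 1: start y=10.500, vy=8.600 → t=2.584, apex=14.273, x_land=32.226, impact vy=-16.726
  bounce: vy ← 0.89·16.726 = 14.886
Arc 2: start y=0.000, vy=14.886 → t=3.038, apex=11.306, x_land=70.110, impact vy=-14.886
  bounce: vy ← 0.89·14.886 = 13.249
Arc 3: start y=0.000, vy=13.249 → t=2.704, apex=8.955, x_land=103.826, impact vy=-13.249
  bounce: vy ← 0.89·13.249 = 11.791
Arc 4: start y=0.000, vy=11.791 → t=2.406, apex=7.094, x_land=133.834, impact vy=-11.791
  bounce: vy ← 0.89·11.791 = 10.494
Arc 5: start y=0.000, vy=10.494 → t=2.142, apex=5.619, x_land=160.541, impact vy=-10.494
  bounce: vy ← 0.89·10.494 = 9.340

1 2.584 14.273 32.226
2 3.038 11.306 70.110
3 2.704 8.955 103.826
4 2.406 7.094 133.834
5 2.142 5.619 160.541
final: 160.541 9.340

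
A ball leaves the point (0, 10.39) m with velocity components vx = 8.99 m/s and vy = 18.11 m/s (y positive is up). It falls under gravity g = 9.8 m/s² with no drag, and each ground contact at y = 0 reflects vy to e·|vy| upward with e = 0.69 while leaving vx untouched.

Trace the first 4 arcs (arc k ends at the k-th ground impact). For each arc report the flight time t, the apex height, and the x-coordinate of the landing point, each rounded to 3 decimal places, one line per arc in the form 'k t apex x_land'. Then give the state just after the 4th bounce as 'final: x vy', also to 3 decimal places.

Arc 1: start y=10.390, vy=18.110 → t=4.201, apex=27.123, x_land=37.764, impact vy=-23.057
  bounce: vy ← 0.69·23.057 = 15.909
Arc 2: start y=0.000, vy=15.909 → t=3.247, apex=12.913, x_land=66.953, impact vy=-15.909
  bounce: vy ← 0.69·15.909 = 10.977
Arc 3: start y=0.000, vy=10.977 → t=2.240, apex=6.148, x_land=87.093, impact vy=-10.977
  bounce: vy ← 0.69·10.977 = 7.574
Arc 4: start y=0.000, vy=7.574 → t=1.546, apex=2.927, x_land=100.989, impact vy=-7.574
  bounce: vy ← 0.69·7.574 = 5.226

1 4.201 27.123 37.764
2 3.247 12.913 66.953
3 2.240 6.148 87.093
4 1.546 2.927 100.989
final: 100.989 5.226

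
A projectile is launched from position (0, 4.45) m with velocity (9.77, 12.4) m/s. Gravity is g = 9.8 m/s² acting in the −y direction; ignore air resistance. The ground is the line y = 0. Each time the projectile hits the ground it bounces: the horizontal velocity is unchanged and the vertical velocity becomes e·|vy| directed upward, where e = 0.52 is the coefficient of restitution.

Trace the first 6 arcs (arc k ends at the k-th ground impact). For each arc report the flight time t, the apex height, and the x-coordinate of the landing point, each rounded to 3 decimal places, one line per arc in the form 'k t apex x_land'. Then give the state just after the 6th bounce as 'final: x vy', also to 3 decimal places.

1 2.849 12.295 27.838
2 1.647 3.325 43.933
3 0.857 0.899 52.303
4 0.445 0.243 56.655
5 0.232 0.066 58.918
6 0.120 0.018 60.095
final: 60.095 0.307

Arc 1: start y=4.450, vy=12.400 → t=2.849, apex=12.295, x_land=27.838, impact vy=-15.524
  bounce: vy ← 0.52·15.524 = 8.072
Arc 2: start y=0.000, vy=8.072 → t=1.647, apex=3.325, x_land=43.933, impact vy=-8.072
  bounce: vy ← 0.52·8.072 = 4.198
Arc 3: start y=0.000, vy=4.198 → t=0.857, apex=0.899, x_land=52.303, impact vy=-4.198
  bounce: vy ← 0.52·4.198 = 2.183
Arc 4: start y=0.000, vy=2.183 → t=0.445, apex=0.243, x_land=56.655, impact vy=-2.183
  bounce: vy ← 0.52·2.183 = 1.135
Arc 5: start y=0.000, vy=1.135 → t=0.232, apex=0.066, x_land=58.918, impact vy=-1.135
  bounce: vy ← 0.52·1.135 = 0.590
Arc 6: start y=0.000, vy=0.590 → t=0.120, apex=0.018, x_land=60.095, impact vy=-0.590
  bounce: vy ← 0.52·0.590 = 0.307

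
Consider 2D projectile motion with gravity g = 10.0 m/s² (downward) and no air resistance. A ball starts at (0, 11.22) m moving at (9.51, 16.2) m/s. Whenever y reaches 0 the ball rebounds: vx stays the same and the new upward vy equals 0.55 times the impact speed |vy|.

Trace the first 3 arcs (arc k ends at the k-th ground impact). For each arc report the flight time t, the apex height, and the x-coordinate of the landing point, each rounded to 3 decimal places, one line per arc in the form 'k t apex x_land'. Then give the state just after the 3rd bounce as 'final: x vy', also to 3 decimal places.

1 3.826 24.342 36.389
2 2.427 7.363 59.471
3 1.335 2.227 72.166
final: 72.166 3.671

Arc 1: start y=11.220, vy=16.200 → t=3.826, apex=24.342, x_land=36.389, impact vy=-22.064
  bounce: vy ← 0.55·22.064 = 12.135
Arc 2: start y=0.000, vy=12.135 → t=2.427, apex=7.363, x_land=59.471, impact vy=-12.135
  bounce: vy ← 0.55·12.135 = 6.674
Arc 3: start y=0.000, vy=6.674 → t=1.335, apex=2.227, x_land=72.166, impact vy=-6.674
  bounce: vy ← 0.55·6.674 = 3.671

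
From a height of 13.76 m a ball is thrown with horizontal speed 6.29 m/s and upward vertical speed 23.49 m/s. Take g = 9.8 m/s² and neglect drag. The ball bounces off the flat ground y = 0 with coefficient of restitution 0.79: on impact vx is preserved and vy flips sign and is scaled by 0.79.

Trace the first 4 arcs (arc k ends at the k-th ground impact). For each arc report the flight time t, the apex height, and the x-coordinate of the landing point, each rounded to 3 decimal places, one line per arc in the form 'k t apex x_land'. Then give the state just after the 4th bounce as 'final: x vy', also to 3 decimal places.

1 5.322 41.912 33.473
2 4.621 26.157 62.538
3 3.651 16.325 85.500
4 2.884 10.188 103.640
final: 103.640 11.164

Arc 1: start y=13.760, vy=23.490 → t=5.322, apex=41.912, x_land=33.473, impact vy=-28.661
  bounce: vy ← 0.79·28.661 = 22.643
Arc 2: start y=0.000, vy=22.643 → t=4.621, apex=26.157, x_land=62.538, impact vy=-22.643
  bounce: vy ← 0.79·22.643 = 17.888
Arc 3: start y=0.000, vy=17.888 → t=3.651, apex=16.325, x_land=85.500, impact vy=-17.888
  bounce: vy ← 0.79·17.888 = 14.131
Arc 4: start y=0.000, vy=14.131 → t=2.884, apex=10.188, x_land=103.640, impact vy=-14.131
  bounce: vy ← 0.79·14.131 = 11.164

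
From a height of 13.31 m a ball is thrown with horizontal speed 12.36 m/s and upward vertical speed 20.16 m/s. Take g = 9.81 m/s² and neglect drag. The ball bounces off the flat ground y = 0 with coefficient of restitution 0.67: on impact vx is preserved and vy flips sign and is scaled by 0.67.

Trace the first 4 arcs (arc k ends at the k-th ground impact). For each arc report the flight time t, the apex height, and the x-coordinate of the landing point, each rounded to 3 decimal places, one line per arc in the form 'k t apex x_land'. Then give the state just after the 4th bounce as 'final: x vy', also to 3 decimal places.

Arc 1: start y=13.310, vy=20.160 → t=4.689, apex=34.025, x_land=57.954, impact vy=-25.837
  bounce: vy ← 0.67·25.837 = 17.311
Arc 2: start y=0.000, vy=17.311 → t=3.529, apex=15.274, x_land=101.575, impact vy=-17.311
  bounce: vy ← 0.67·17.311 = 11.598
Arc 3: start y=0.000, vy=11.598 → t=2.365, apex=6.856, x_land=130.802, impact vy=-11.598
  bounce: vy ← 0.67·11.598 = 7.771
Arc 4: start y=0.000, vy=7.771 → t=1.584, apex=3.078, x_land=150.384, impact vy=-7.771
  bounce: vy ← 0.67·7.771 = 5.207

1 4.689 34.025 57.954
2 3.529 15.274 101.575
3 2.365 6.856 130.802
4 1.584 3.078 150.384
final: 150.384 5.207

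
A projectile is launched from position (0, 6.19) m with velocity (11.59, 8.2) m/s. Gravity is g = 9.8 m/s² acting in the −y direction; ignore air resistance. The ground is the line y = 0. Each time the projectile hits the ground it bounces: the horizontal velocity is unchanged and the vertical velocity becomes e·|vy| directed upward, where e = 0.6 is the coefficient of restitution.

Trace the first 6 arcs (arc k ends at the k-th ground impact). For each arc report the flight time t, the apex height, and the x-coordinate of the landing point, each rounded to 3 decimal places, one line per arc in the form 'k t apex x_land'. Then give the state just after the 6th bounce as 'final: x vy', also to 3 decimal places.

1 2.238 9.621 25.938
2 1.681 3.463 45.426
3 1.009 1.247 57.119
4 0.605 0.449 64.134
5 0.363 0.162 68.344
6 0.218 0.058 70.869
final: 70.869 0.641

Arc 1: start y=6.190, vy=8.200 → t=2.238, apex=9.621, x_land=25.938, impact vy=-13.732
  bounce: vy ← 0.6·13.732 = 8.239
Arc 2: start y=0.000, vy=8.239 → t=1.681, apex=3.463, x_land=45.426, impact vy=-8.239
  bounce: vy ← 0.6·8.239 = 4.943
Arc 3: start y=0.000, vy=4.943 → t=1.009, apex=1.247, x_land=57.119, impact vy=-4.943
  bounce: vy ← 0.6·4.943 = 2.966
Arc 4: start y=0.000, vy=2.966 → t=0.605, apex=0.449, x_land=64.134, impact vy=-2.966
  bounce: vy ← 0.6·2.966 = 1.780
Arc 5: start y=0.000, vy=1.780 → t=0.363, apex=0.162, x_land=68.344, impact vy=-1.780
  bounce: vy ← 0.6·1.780 = 1.068
Arc 6: start y=0.000, vy=1.068 → t=0.218, apex=0.058, x_land=70.869, impact vy=-1.068
  bounce: vy ← 0.6·1.068 = 0.641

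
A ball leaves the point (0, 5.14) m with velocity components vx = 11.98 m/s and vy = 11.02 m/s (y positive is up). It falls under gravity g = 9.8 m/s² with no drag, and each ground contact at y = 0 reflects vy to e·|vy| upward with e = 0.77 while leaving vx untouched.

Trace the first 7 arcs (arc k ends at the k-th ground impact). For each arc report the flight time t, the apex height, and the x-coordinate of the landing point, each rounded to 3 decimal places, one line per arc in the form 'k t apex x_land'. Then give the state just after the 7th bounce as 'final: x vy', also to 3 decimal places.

Arc 1: start y=5.140, vy=11.020 → t=2.645, apex=11.336, x_land=31.693, impact vy=-14.906
  bounce: vy ← 0.77·14.906 = 11.478
Arc 2: start y=0.000, vy=11.478 → t=2.342, apex=6.721, x_land=59.754, impact vy=-11.478
  bounce: vy ← 0.77·11.478 = 8.838
Arc 3: start y=0.000, vy=8.838 → t=1.804, apex=3.985, x_land=81.362, impact vy=-8.838
  bounce: vy ← 0.77·8.838 = 6.805
Arc 4: start y=0.000, vy=6.805 → t=1.389, apex=2.363, x_land=97.999, impact vy=-6.805
  bounce: vy ← 0.77·6.805 = 5.240
Arc 5: start y=0.000, vy=5.240 → t=1.069, apex=1.401, x_land=110.810, impact vy=-5.240
  bounce: vy ← 0.77·5.240 = 4.035
Arc 6: start y=0.000, vy=4.035 → t=0.823, apex=0.831, x_land=120.674, impact vy=-4.035
  bounce: vy ← 0.77·4.035 = 3.107
Arc 7: start y=0.000, vy=3.107 → t=0.634, apex=0.492, x_land=128.270, impact vy=-3.107
  bounce: vy ← 0.77·3.107 = 2.392

1 2.645 11.336 31.693
2 2.342 6.721 59.754
3 1.804 3.985 81.362
4 1.389 2.363 97.999
5 1.069 1.401 110.810
6 0.823 0.831 120.674
7 0.634 0.492 128.270
final: 128.270 2.392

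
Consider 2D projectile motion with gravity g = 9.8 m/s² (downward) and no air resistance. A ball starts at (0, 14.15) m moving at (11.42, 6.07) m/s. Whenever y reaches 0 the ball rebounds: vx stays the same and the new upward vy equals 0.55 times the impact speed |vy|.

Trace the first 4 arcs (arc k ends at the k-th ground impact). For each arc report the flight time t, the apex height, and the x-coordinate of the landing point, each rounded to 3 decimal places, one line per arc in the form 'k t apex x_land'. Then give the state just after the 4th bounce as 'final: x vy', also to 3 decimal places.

1 2.428 16.030 27.729
2 1.990 4.849 50.450
3 1.094 1.467 62.946
4 0.602 0.444 69.819
final: 69.819 1.622

Arc 1: start y=14.150, vy=6.070 → t=2.428, apex=16.030, x_land=27.729, impact vy=-17.725
  bounce: vy ← 0.55·17.725 = 9.749
Arc 2: start y=0.000, vy=9.749 → t=1.990, apex=4.849, x_land=50.450, impact vy=-9.749
  bounce: vy ← 0.55·9.749 = 5.362
Arc 3: start y=0.000, vy=5.362 → t=1.094, apex=1.467, x_land=62.946, impact vy=-5.362
  bounce: vy ← 0.55·5.362 = 2.949
Arc 4: start y=0.000, vy=2.949 → t=0.602, apex=0.444, x_land=69.819, impact vy=-2.949
  bounce: vy ← 0.55·2.949 = 1.622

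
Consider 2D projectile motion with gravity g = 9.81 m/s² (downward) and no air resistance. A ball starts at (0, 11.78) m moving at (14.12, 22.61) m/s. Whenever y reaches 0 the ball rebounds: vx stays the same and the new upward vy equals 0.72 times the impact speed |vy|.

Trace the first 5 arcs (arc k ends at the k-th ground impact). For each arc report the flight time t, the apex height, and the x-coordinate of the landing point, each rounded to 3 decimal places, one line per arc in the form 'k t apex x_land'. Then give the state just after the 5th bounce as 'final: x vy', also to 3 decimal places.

1 5.082 37.836 71.760
2 3.999 19.614 128.231
3 2.880 10.168 168.891
4 2.073 5.271 198.165
5 1.493 2.733 219.243
final: 219.243 5.272

Arc 1: start y=11.780, vy=22.610 → t=5.082, apex=37.836, x_land=71.760, impact vy=-27.246
  bounce: vy ← 0.72·27.246 = 19.617
Arc 2: start y=0.000, vy=19.617 → t=3.999, apex=19.614, x_land=128.231, impact vy=-19.617
  bounce: vy ← 0.72·19.617 = 14.124
Arc 3: start y=0.000, vy=14.124 → t=2.880, apex=10.168, x_land=168.891, impact vy=-14.124
  bounce: vy ← 0.72·14.124 = 10.169
Arc 4: start y=0.000, vy=10.169 → t=2.073, apex=5.271, x_land=198.165, impact vy=-10.169
  bounce: vy ← 0.72·10.169 = 7.322
Arc 5: start y=0.000, vy=7.322 → t=1.493, apex=2.733, x_land=219.243, impact vy=-7.322
  bounce: vy ← 0.72·7.322 = 5.272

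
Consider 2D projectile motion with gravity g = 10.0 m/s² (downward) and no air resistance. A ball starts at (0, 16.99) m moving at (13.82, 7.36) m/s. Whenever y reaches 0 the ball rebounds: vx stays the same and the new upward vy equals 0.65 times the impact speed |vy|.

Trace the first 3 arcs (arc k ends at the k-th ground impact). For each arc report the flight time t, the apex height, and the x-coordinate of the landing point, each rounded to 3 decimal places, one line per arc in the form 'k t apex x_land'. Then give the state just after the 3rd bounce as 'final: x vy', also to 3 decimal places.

Arc 1: start y=16.990, vy=7.360 → t=2.721, apex=19.698, x_land=37.602, impact vy=-19.849
  bounce: vy ← 0.65·19.849 = 12.902
Arc 2: start y=0.000, vy=12.902 → t=2.580, apex=8.323, x_land=73.262, impact vy=-12.902
  bounce: vy ← 0.65·12.902 = 8.386
Arc 3: start y=0.000, vy=8.386 → t=1.677, apex=3.516, x_land=96.442, impact vy=-8.386
  bounce: vy ← 0.65·8.386 = 5.451

1 2.721 19.698 37.602
2 2.580 8.323 73.262
3 1.677 3.516 96.442
final: 96.442 5.451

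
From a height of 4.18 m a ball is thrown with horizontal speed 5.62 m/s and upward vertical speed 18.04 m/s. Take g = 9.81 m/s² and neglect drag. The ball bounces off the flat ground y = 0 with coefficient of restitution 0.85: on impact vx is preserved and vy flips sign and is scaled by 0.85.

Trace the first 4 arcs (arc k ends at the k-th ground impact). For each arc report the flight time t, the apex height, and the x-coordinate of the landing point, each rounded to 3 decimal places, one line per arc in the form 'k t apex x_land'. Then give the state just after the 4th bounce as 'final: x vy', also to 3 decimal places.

Arc 1: start y=4.180, vy=18.040 → t=3.897, apex=20.767, x_land=21.899, impact vy=-20.185
  bounce: vy ← 0.85·20.185 = 17.158
Arc 2: start y=0.000, vy=17.158 → t=3.498, apex=15.004, x_land=41.558, impact vy=-17.158
  bounce: vy ← 0.85·17.158 = 14.584
Arc 3: start y=0.000, vy=14.584 → t=2.973, apex=10.841, x_land=58.267, impact vy=-14.584
  bounce: vy ← 0.85·14.584 = 12.396
Arc 4: start y=0.000, vy=12.396 → t=2.527, apex=7.832, x_land=72.471, impact vy=-12.396
  bounce: vy ← 0.85·12.396 = 10.537

1 3.897 20.767 21.899
2 3.498 15.004 41.558
3 2.973 10.841 58.267
4 2.527 7.832 72.471
final: 72.471 10.537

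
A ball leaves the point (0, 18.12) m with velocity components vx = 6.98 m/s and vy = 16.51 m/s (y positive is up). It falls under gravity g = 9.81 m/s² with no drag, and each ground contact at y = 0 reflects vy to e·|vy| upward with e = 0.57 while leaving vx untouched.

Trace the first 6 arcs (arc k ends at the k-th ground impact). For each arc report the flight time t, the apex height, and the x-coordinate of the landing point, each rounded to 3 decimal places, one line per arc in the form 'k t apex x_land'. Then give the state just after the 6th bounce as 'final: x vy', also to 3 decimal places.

1 4.238 32.013 29.579
2 2.912 10.401 49.908
3 1.660 3.379 61.495
4 0.946 1.098 68.099
5 0.539 0.357 71.864
6 0.307 0.116 74.010
final: 74.010 0.860

Arc 1: start y=18.120, vy=16.510 → t=4.238, apex=32.013, x_land=29.579, impact vy=-25.062
  bounce: vy ← 0.57·25.062 = 14.285
Arc 2: start y=0.000, vy=14.285 → t=2.912, apex=10.401, x_land=49.908, impact vy=-14.285
  bounce: vy ← 0.57·14.285 = 8.143
Arc 3: start y=0.000, vy=8.143 → t=1.660, apex=3.379, x_land=61.495, impact vy=-8.143
  bounce: vy ← 0.57·8.143 = 4.641
Arc 4: start y=0.000, vy=4.641 → t=0.946, apex=1.098, x_land=68.099, impact vy=-4.641
  bounce: vy ← 0.57·4.641 = 2.646
Arc 5: start y=0.000, vy=2.646 → t=0.539, apex=0.357, x_land=71.864, impact vy=-2.646
  bounce: vy ← 0.57·2.646 = 1.508
Arc 6: start y=0.000, vy=1.508 → t=0.307, apex=0.116, x_land=74.010, impact vy=-1.508
  bounce: vy ← 0.57·1.508 = 0.860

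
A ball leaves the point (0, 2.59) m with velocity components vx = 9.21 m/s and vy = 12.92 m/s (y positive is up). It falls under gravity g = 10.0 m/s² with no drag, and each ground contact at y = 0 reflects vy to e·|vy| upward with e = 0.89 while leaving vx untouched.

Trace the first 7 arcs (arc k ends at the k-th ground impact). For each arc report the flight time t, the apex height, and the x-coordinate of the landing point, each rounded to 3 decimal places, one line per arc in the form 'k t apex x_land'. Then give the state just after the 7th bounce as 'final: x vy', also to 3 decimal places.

1 2.771 10.936 25.520
2 2.633 8.663 49.766
3 2.343 6.862 71.344
4 2.085 5.435 90.549
5 1.856 4.305 107.641
6 1.652 3.410 122.854
7 1.470 2.701 136.392
final: 136.392 6.542

Arc 1: start y=2.590, vy=12.920 → t=2.771, apex=10.936, x_land=25.520, impact vy=-14.789
  bounce: vy ← 0.89·14.789 = 13.163
Arc 2: start y=0.000, vy=13.163 → t=2.633, apex=8.663, x_land=49.766, impact vy=-13.163
  bounce: vy ← 0.89·13.163 = 11.715
Arc 3: start y=0.000, vy=11.715 → t=2.343, apex=6.862, x_land=71.344, impact vy=-11.715
  bounce: vy ← 0.89·11.715 = 10.426
Arc 4: start y=0.000, vy=10.426 → t=2.085, apex=5.435, x_land=90.549, impact vy=-10.426
  bounce: vy ← 0.89·10.426 = 9.279
Arc 5: start y=0.000, vy=9.279 → t=1.856, apex=4.305, x_land=107.641, impact vy=-9.279
  bounce: vy ← 0.89·9.279 = 8.258
Arc 6: start y=0.000, vy=8.258 → t=1.652, apex=3.410, x_land=122.854, impact vy=-8.258
  bounce: vy ← 0.89·8.258 = 7.350
Arc 7: start y=0.000, vy=7.350 → t=1.470, apex=2.701, x_land=136.392, impact vy=-7.350
  bounce: vy ← 0.89·7.350 = 6.542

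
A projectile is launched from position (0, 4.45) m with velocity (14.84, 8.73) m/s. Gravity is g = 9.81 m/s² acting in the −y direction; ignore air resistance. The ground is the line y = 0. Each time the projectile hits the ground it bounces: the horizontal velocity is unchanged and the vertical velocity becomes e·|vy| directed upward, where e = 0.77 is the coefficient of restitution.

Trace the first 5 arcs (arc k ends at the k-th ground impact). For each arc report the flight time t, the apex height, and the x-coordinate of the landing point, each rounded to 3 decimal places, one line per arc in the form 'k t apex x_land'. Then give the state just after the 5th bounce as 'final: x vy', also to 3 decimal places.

Arc 1: start y=4.450, vy=8.730 → t=2.193, apex=8.334, x_land=32.551, impact vy=-12.788
  bounce: vy ← 0.77·12.788 = 9.846
Arc 2: start y=0.000, vy=9.846 → t=2.007, apex=4.941, x_land=62.341, impact vy=-9.846
  bounce: vy ← 0.77·9.846 = 7.582
Arc 3: start y=0.000, vy=7.582 → t=1.546, apex=2.930, x_land=85.279, impact vy=-7.582
  bounce: vy ← 0.77·7.582 = 5.838
Arc 4: start y=0.000, vy=5.838 → t=1.190, apex=1.737, x_land=102.942, impact vy=-5.838
  bounce: vy ← 0.77·5.838 = 4.495
Arc 5: start y=0.000, vy=4.495 → t=0.916, apex=1.030, x_land=116.542, impact vy=-4.495
  bounce: vy ← 0.77·4.495 = 3.461

1 2.193 8.334 32.551
2 2.007 4.941 62.341
3 1.546 2.930 85.279
4 1.190 1.737 102.942
5 0.916 1.030 116.542
final: 116.542 3.461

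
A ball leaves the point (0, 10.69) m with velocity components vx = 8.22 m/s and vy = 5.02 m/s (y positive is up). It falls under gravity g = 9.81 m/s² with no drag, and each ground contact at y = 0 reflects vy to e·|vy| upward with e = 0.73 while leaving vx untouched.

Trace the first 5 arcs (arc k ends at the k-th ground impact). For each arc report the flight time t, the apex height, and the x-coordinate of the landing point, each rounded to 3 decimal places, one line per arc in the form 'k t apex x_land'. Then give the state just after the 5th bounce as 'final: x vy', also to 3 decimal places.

1 2.074 11.974 17.050
2 2.281 6.381 35.801
3 1.665 3.401 49.490
4 1.216 1.812 59.482
5 0.887 0.966 66.777
final: 66.777 3.178

Arc 1: start y=10.690, vy=5.020 → t=2.074, apex=11.974, x_land=17.050, impact vy=-15.328
  bounce: vy ← 0.73·15.328 = 11.189
Arc 2: start y=0.000, vy=11.189 → t=2.281, apex=6.381, x_land=35.801, impact vy=-11.189
  bounce: vy ← 0.73·11.189 = 8.168
Arc 3: start y=0.000, vy=8.168 → t=1.665, apex=3.401, x_land=49.490, impact vy=-8.168
  bounce: vy ← 0.73·8.168 = 5.963
Arc 4: start y=0.000, vy=5.963 → t=1.216, apex=1.812, x_land=59.482, impact vy=-5.963
  bounce: vy ← 0.73·5.963 = 4.353
Arc 5: start y=0.000, vy=4.353 → t=0.887, apex=0.966, x_land=66.777, impact vy=-4.353
  bounce: vy ← 0.73·4.353 = 3.178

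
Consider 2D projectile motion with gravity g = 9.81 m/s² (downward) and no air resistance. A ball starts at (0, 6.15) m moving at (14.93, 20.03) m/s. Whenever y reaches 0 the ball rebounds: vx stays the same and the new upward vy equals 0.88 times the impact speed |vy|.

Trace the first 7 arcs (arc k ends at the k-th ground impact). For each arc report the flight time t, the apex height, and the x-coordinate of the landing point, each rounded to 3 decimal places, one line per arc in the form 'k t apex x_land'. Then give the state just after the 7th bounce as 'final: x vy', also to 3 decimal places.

Arc 1: start y=6.150, vy=20.030 → t=4.370, apex=26.599, x_land=65.251, impact vy=-22.844
  bounce: vy ← 0.88·22.844 = 20.103
Arc 2: start y=0.000, vy=20.103 → t=4.098, apex=20.598, x_land=126.441, impact vy=-20.103
  bounce: vy ← 0.88·20.103 = 17.691
Arc 3: start y=0.000, vy=17.691 → t=3.607, apex=15.951, x_land=180.289, impact vy=-17.691
  bounce: vy ← 0.88·17.691 = 15.568
Arc 4: start y=0.000, vy=15.568 → t=3.174, apex=12.352, x_land=227.675, impact vy=-15.568
  bounce: vy ← 0.88·15.568 = 13.700
Arc 5: start y=0.000, vy=13.700 → t=2.793, apex=9.566, x_land=269.374, impact vy=-13.700
  bounce: vy ← 0.88·13.700 = 12.056
Arc 6: start y=0.000, vy=12.056 → t=2.458, apex=7.408, x_land=306.069, impact vy=-12.056
  bounce: vy ← 0.88·12.056 = 10.609
Arc 7: start y=0.000, vy=10.609 → t=2.163, apex=5.737, x_land=338.361, impact vy=-10.609
  bounce: vy ← 0.88·10.609 = 9.336

1 4.370 26.599 65.251
2 4.098 20.598 126.441
3 3.607 15.951 180.289
4 3.174 12.352 227.675
5 2.793 9.566 269.374
6 2.458 7.408 306.069
7 2.163 5.737 338.361
final: 338.361 9.336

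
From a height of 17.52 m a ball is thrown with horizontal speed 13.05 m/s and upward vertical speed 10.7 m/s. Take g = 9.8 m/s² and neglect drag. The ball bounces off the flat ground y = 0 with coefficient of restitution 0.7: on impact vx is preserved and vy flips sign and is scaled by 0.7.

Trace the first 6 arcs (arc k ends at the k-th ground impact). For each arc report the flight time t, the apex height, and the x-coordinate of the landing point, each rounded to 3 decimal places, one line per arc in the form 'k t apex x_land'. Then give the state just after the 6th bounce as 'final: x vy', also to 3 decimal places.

Arc 1: start y=17.520, vy=10.700 → t=3.275, apex=23.361, x_land=42.743, impact vy=-21.398
  bounce: vy ← 0.7·21.398 = 14.979
Arc 2: start y=0.000, vy=14.979 → t=3.057, apex=11.447, x_land=82.635, impact vy=-14.979
  bounce: vy ← 0.7·14.979 = 10.485
Arc 3: start y=0.000, vy=10.485 → t=2.140, apex=5.609, x_land=110.560, impact vy=-10.485
  bounce: vy ← 0.7·10.485 = 7.340
Arc 4: start y=0.000, vy=7.340 → t=1.498, apex=2.748, x_land=130.107, impact vy=-7.340
  bounce: vy ← 0.7·7.340 = 5.138
Arc 5: start y=0.000, vy=5.138 → t=1.049, apex=1.347, x_land=143.790, impact vy=-5.138
  bounce: vy ← 0.7·5.138 = 3.596
Arc 6: start y=0.000, vy=3.596 → t=0.734, apex=0.660, x_land=153.368, impact vy=-3.596
  bounce: vy ← 0.7·3.596 = 2.517

1 3.275 23.361 42.743
2 3.057 11.447 82.635
3 2.140 5.609 110.560
4 1.498 2.748 130.107
5 1.049 1.347 143.790
6 0.734 0.660 153.368
final: 153.368 2.517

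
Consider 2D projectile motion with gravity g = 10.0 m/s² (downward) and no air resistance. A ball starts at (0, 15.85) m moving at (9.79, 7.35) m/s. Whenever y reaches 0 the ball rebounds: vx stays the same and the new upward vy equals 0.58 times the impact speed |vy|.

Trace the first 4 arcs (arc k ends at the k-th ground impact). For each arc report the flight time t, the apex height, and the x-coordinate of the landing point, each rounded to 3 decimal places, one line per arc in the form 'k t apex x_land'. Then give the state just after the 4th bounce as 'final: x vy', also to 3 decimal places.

1 2.661 18.551 26.053
2 2.234 6.241 47.928
3 1.296 2.099 60.615
4 0.752 0.706 67.974
final: 67.974 2.180

Arc 1: start y=15.850, vy=7.350 → t=2.661, apex=18.551, x_land=26.053, impact vy=-19.262
  bounce: vy ← 0.58·19.262 = 11.172
Arc 2: start y=0.000, vy=11.172 → t=2.234, apex=6.241, x_land=47.928, impact vy=-11.172
  bounce: vy ← 0.58·11.172 = 6.480
Arc 3: start y=0.000, vy=6.480 → t=1.296, apex=2.099, x_land=60.615, impact vy=-6.480
  bounce: vy ← 0.58·6.480 = 3.758
Arc 4: start y=0.000, vy=3.758 → t=0.752, apex=0.706, x_land=67.974, impact vy=-3.758
  bounce: vy ← 0.58·3.758 = 2.180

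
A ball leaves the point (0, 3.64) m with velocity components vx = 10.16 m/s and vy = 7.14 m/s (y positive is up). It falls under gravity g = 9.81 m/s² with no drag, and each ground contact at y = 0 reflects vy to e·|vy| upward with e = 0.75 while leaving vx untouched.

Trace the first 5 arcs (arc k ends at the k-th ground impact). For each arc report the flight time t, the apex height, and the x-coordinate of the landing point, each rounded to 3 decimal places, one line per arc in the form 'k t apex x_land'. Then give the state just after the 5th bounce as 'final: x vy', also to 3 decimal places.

1 1.856 6.238 18.853
2 1.692 3.509 36.040
3 1.269 1.974 48.930
4 0.952 1.110 58.598
5 0.714 0.625 65.848
final: 65.848 2.625

Arc 1: start y=3.640, vy=7.140 → t=1.856, apex=6.238, x_land=18.853, impact vy=-11.063
  bounce: vy ← 0.75·11.063 = 8.297
Arc 2: start y=0.000, vy=8.297 → t=1.692, apex=3.509, x_land=36.040, impact vy=-8.297
  bounce: vy ← 0.75·8.297 = 6.223
Arc 3: start y=0.000, vy=6.223 → t=1.269, apex=1.974, x_land=48.930, impact vy=-6.223
  bounce: vy ← 0.75·6.223 = 4.667
Arc 4: start y=0.000, vy=4.667 → t=0.952, apex=1.110, x_land=58.598, impact vy=-4.667
  bounce: vy ← 0.75·4.667 = 3.500
Arc 5: start y=0.000, vy=3.500 → t=0.714, apex=0.625, x_land=65.848, impact vy=-3.500
  bounce: vy ← 0.75·3.500 = 2.625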